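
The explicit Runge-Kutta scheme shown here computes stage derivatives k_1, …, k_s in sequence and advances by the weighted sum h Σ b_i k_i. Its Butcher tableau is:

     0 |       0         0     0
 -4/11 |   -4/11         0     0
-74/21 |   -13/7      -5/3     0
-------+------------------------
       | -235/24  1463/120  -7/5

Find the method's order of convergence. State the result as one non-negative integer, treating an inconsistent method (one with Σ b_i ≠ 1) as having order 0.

2

b = (-235/24, 1463/120, -7/5)
c = (0, -4/11, -74/21)
Ac = (0, 0, 20/33)
Σ b_i: (-235/24)·1 + 1463/120·1 + (-7/5)·1 = 1 ✓
b·c: 1463/120·(-4/11) + (-7/5)·(-74/21) = 1/2 ✓
b·c²: 1463/120·16/121 + (-7/5)·5476/441 = -10930/693 ≠ 1/3 ⇒ order 2.
b·Ac: (-7/5)·20/33 = -28/33 ≠ 1/6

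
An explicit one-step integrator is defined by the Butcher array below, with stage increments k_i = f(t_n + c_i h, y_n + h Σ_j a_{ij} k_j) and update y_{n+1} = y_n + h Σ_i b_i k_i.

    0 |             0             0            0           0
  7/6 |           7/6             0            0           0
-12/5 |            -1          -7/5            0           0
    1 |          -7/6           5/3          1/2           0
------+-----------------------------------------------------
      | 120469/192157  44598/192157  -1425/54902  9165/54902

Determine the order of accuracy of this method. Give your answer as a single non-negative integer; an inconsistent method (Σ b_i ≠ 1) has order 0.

b = (120469/192157, 44598/192157, -1425/54902, 9165/54902)
c = (0, 7/6, -12/5, 1)
Ac = (0, 0, -49/30, 67/90)
Σ b_i: 120469/192157·1 + 44598/192157·1 + (-1425/54902)·1 + 9165/54902·1 = 1 ✓
b·c: 44598/192157·7/6 + (-1425/54902)·(-12/5) + 9165/54902·1 = 1/2 ✓
b·c²: 44598/192157·49/36 + (-1425/54902)·144/25 + 9165/54902·1 = 1/3 ✓
b·Ac: (-1425/54902)·(-49/30) + 9165/54902·67/90 = 1/6 ✓
b·c³: 44598/192157·343/216 + (-1425/54902)·(-1728/125) + 9165/54902·1 = 4418863/4941180 ≠ 1/4 ⇒ order 3.
b·(c∘Ac): (-1425/54902)·98/25 + 9165/54902·67/90 = 7421/329412 ≠ 1/8
b·Ac²: (-1425/54902)·(-343/180) + 9165/54902·13901/2700 = 4491143/4941180 ≠ 1/12
b·A²c: 9165/54902·(-49/60) = -29939/219608 ≠ 1/24

3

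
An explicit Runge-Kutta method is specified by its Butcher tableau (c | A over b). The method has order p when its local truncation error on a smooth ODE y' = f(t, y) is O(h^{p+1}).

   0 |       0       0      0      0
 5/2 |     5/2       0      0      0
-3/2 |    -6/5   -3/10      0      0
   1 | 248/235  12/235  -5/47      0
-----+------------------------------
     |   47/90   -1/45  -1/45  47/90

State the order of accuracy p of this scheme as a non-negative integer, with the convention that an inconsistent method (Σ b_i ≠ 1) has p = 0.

b = (47/90, -1/45, -1/45, 47/90)
c = (0, 5/2, -3/2, 1)
Ac = (0, 0, -3/4, 27/94)
Σ b_i: 47/90·1 + (-1/45)·1 + (-1/45)·1 + 47/90·1 = 1 ✓
b·c: (-1/45)·5/2 + (-1/45)·(-3/2) + 47/90·1 = 1/2 ✓
b·c²: (-1/45)·25/4 + (-1/45)·9/4 + 47/90·1 = 1/3 ✓
b·Ac: (-1/45)·(-3/4) + 47/90·27/94 = 1/6 ✓
b·c³: (-1/45)·125/8 + (-1/45)·(-27/8) + 47/90·1 = 1/4 ✓
b·(c∘Ac): (-1/45)·9/8 + 47/90·27/94 = 1/8 ✓
b·Ac²: (-1/45)·(-15/8) + 47/90·15/188 = 1/12 ✓
b·A²c: 47/90·15/188 = 1/24 ✓; 4 stages ⇒ order 4.

4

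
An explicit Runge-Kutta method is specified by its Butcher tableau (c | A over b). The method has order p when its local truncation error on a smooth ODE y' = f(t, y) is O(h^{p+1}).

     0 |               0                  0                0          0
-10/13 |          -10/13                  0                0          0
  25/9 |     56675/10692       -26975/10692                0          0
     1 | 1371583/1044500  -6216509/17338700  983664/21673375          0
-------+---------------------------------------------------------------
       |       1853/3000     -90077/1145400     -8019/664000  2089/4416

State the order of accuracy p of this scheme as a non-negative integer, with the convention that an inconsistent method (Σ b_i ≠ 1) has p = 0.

b = (1853/3000, -90077/1145400, -8019/664000, 2089/4416)
c = (0, -10/13, 25/9, 1)
Ac = (0, 0, 10375/5346, 1679/4178)
Σ b_i: 1853/3000·1 + (-90077/1145400)·1 + (-8019/664000)·1 + 2089/4416·1 = 1 ✓
b·c: (-90077/1145400)·(-10/13) + (-8019/664000)·25/9 + 2089/4416·1 = 1/2 ✓
b·c²: (-90077/1145400)·100/169 + (-8019/664000)·625/81 + 2089/4416·1 = 1/3 ✓
b·Ac: (-8019/664000)·10375/5346 + 2089/4416·1679/4178 = 1/6 ✓
b·c³: (-90077/1145400)·(-1000/2197) + (-8019/664000)·15625/729 + 2089/4416·1 = 1/4 ✓
b·(c∘Ac): (-8019/664000)·259375/48114 + 2089/4416·1679/4178 = 1/8 ✓
b·Ac²: (-8019/664000)·(-51875/34749) + 2089/4416·3749/27157 = 1/12 ✓
b·A²c: 2089/4416·184/2089 = 1/24 ✓; 4 stages ⇒ order 4.

4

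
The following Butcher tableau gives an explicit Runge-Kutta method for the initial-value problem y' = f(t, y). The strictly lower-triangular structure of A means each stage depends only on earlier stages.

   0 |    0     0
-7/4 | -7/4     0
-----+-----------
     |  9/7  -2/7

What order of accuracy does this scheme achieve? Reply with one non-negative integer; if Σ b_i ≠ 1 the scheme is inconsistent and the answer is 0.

b = (9/7, -2/7)
c = (0, -7/4)
Σ b_i: 9/7·1 + (-2/7)·1 = 1 ✓
b·c: (-2/7)·(-7/4) = 1/2 ✓; 2 stages ⇒ order 2.

2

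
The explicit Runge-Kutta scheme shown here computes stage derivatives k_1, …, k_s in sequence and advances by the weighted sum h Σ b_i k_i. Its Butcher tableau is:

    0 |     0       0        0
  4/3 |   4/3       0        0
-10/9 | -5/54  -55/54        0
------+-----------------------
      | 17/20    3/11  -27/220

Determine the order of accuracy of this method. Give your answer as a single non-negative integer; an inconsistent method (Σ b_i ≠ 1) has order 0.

3

b = (17/20, 3/11, -27/220)
c = (0, 4/3, -10/9)
Ac = (0, 0, -110/81)
Σ b_i: 17/20·1 + 3/11·1 + (-27/220)·1 = 1 ✓
b·c: 3/11·4/3 + (-27/220)·(-10/9) = 1/2 ✓
b·c²: 3/11·16/9 + (-27/220)·100/81 = 1/3 ✓
b·Ac: (-27/220)·(-110/81) = 1/6 ✓; 3 stages ⇒ order 3.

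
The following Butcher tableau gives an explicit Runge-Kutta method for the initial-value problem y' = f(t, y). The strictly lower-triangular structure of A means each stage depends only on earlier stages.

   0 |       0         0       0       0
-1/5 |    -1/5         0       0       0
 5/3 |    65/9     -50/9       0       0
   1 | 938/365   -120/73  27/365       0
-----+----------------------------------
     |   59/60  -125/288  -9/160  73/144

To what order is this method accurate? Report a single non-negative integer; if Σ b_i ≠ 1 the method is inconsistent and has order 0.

4

b = (59/60, -125/288, -9/160, 73/144)
c = (0, -1/5, 5/3, 1)
Ac = (0, 0, 10/9, 33/73)
Σ b_i: 59/60·1 + (-125/288)·1 + (-9/160)·1 + 73/144·1 = 1 ✓
b·c: (-125/288)·(-1/5) + (-9/160)·5/3 + 73/144·1 = 1/2 ✓
b·c²: (-125/288)·1/25 + (-9/160)·25/9 + 73/144·1 = 1/3 ✓
b·Ac: (-9/160)·10/9 + 73/144·33/73 = 1/6 ✓
b·c³: (-125/288)·(-1/125) + (-9/160)·125/27 + 73/144·1 = 1/4 ✓
b·(c∘Ac): (-9/160)·50/27 + 73/144·33/73 = 1/8 ✓
b·Ac²: (-9/160)·(-2/9) + 73/144·51/365 = 1/12 ✓
b·A²c: 73/144·6/73 = 1/24 ✓; 4 stages ⇒ order 4.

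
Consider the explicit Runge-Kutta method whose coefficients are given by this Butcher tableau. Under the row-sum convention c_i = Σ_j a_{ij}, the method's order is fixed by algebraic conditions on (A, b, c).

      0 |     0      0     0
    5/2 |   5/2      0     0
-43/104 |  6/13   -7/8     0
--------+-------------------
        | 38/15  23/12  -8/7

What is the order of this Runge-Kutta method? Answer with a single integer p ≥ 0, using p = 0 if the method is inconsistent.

0

b = (38/15, 23/12, -8/7)
c = (0, 5/2, -43/104)
Ac = (0, 0, -35/16)
Σ b_i: 38/15·1 + 23/12·1 + (-8/7)·1 = 463/140 ≠ 1 ⇒ order 0.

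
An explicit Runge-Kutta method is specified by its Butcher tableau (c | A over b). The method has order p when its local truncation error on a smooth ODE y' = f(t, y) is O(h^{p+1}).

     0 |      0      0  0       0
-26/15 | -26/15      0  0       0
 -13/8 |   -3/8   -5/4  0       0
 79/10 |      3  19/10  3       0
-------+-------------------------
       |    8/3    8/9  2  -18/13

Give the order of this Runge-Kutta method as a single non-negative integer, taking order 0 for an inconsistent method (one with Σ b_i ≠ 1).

b = (8/3, 8/9, 2, -18/13)
c = (0, -26/15, -13/8, 79/10)
Ac = (0, 0, 13/6, -4901/600)
Σ b_i: 8/3·1 + 8/9·1 + 2·1 + (-18/13)·1 = 488/117 ≠ 1 ⇒ order 0.

0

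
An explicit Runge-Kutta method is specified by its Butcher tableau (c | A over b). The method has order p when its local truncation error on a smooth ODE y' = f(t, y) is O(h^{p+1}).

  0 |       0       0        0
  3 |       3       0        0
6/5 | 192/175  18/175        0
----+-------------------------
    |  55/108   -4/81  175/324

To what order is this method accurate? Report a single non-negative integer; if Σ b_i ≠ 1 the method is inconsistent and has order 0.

b = (55/108, -4/81, 175/324)
c = (0, 3, 6/5)
Ac = (0, 0, 54/175)
Σ b_i: 55/108·1 + (-4/81)·1 + 175/324·1 = 1 ✓
b·c: (-4/81)·3 + 175/324·6/5 = 1/2 ✓
b·c²: (-4/81)·9 + 175/324·36/25 = 1/3 ✓
b·Ac: 175/324·54/175 = 1/6 ✓; 3 stages ⇒ order 3.

3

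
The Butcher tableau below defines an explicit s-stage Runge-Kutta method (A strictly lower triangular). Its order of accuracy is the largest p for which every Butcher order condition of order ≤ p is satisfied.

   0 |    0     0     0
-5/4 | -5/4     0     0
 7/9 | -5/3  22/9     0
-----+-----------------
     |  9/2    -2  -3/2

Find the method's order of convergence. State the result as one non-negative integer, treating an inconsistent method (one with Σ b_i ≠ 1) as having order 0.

1

b = (9/2, -2, -3/2)
c = (0, -5/4, 7/9)
Ac = (0, 0, -55/18)
Σ b_i: 9/2·1 + (-2)·1 + (-3/2)·1 = 1 ✓
b·c: (-2)·(-5/4) + (-3/2)·7/9 = 4/3 ≠ 1/2 ⇒ order 1.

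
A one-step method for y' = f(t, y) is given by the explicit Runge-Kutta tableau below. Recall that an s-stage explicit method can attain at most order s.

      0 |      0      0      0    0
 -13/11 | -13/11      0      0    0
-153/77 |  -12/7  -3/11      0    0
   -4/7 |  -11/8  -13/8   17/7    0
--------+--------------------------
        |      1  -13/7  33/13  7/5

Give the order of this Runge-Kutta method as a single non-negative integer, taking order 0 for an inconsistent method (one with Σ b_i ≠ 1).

b = (1, -13/7, 33/13, 7/5)
c = (0, -13/11, -153/77, -4/7)
Ac = (0, 0, 39/121, -12527/4312)
Σ b_i: 1·1 + (-13/7)·1 + 33/13·1 + 7/5·1 = 1402/455 ≠ 1 ⇒ order 0.

0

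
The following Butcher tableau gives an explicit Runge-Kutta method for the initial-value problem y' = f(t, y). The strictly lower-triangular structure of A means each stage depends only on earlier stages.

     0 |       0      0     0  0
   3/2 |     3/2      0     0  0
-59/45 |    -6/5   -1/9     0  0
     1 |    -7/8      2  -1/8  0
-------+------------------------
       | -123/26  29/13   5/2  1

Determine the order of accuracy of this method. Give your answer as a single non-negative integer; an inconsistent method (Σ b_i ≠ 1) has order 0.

b = (-123/26, 29/13, 5/2, 1)
c = (0, 3/2, -59/45, 1)
Ac = (0, 0, -1/6, 1139/360)
Σ b_i: (-123/26)·1 + 29/13·1 + 5/2·1 + 1·1 = 1 ✓
b·c: 29/13·3/2 + 5/2·(-59/45) + 1·1 = 125/117 ≠ 1/2 ⇒ order 1.

1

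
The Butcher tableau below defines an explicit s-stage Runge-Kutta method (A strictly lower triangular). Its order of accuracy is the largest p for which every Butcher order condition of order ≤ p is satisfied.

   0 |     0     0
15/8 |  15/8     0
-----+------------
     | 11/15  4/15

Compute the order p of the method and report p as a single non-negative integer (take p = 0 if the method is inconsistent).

b = (11/15, 4/15)
c = (0, 15/8)
Σ b_i: 11/15·1 + 4/15·1 = 1 ✓
b·c: 4/15·15/8 = 1/2 ✓; 2 stages ⇒ order 2.

2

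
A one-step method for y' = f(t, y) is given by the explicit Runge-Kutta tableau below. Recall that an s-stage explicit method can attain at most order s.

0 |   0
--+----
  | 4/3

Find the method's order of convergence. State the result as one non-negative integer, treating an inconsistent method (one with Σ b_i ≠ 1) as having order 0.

b = (4/3)
c = (0)
Σ b_i: 4/3·1 = 4/3 ≠ 1 ⇒ order 0.

0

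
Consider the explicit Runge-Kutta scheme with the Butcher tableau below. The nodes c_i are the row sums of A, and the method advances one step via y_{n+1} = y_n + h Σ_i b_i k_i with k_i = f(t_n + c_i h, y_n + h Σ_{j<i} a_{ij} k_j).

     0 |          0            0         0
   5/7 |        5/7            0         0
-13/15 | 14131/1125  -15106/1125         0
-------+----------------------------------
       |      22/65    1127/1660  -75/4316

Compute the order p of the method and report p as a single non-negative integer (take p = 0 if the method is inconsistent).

3

b = (22/65, 1127/1660, -75/4316)
c = (0, 5/7, -13/15)
Ac = (0, 0, -2158/225)
Σ b_i: 22/65·1 + 1127/1660·1 + (-75/4316)·1 = 1 ✓
b·c: 1127/1660·5/7 + (-75/4316)·(-13/15) = 1/2 ✓
b·c²: 1127/1660·25/49 + (-75/4316)·169/225 = 1/3 ✓
b·Ac: (-75/4316)·(-2158/225) = 1/6 ✓; 3 stages ⇒ order 3.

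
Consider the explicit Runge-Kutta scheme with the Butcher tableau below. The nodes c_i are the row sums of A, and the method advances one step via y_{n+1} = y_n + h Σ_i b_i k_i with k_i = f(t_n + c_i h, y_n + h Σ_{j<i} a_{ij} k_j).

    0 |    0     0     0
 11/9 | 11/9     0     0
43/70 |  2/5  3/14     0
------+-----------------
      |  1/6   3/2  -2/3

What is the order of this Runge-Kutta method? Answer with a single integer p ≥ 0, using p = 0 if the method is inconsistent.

b = (1/6, 3/2, -2/3)
c = (0, 11/9, 43/70)
Ac = (0, 0, 11/42)
Σ b_i: 1/6·1 + 3/2·1 + (-2/3)·1 = 1 ✓
b·c: 3/2·11/9 + (-2/3)·43/70 = 299/210 ≠ 1/2 ⇒ order 1.

1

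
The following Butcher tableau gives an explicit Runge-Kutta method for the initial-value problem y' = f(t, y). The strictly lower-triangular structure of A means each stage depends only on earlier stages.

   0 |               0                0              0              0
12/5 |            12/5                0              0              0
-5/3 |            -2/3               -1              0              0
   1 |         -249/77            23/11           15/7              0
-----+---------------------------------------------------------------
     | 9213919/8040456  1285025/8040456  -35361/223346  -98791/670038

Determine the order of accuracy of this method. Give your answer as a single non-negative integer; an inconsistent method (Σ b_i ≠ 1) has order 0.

b = (9213919/8040456, 1285025/8040456, -35361/223346, -98791/670038)
c = (0, 12/5, -5/3, 1)
Ac = (0, 0, -12/5, 557/385)
Σ b_i: 9213919/8040456·1 + 1285025/8040456·1 + (-35361/223346)·1 + (-98791/670038)·1 = 1 ✓
b·c: 1285025/8040456·12/5 + (-35361/223346)·(-5/3) + (-98791/670038)·1 = 1/2 ✓
b·c²: 1285025/8040456·144/25 + (-35361/223346)·25/9 + (-98791/670038)·1 = 1/3 ✓
b·Ac: (-35361/223346)·(-12/5) + (-98791/670038)·557/385 = 1/6 ✓
b·c³: 1285025/8040456·1728/125 + (-35361/223346)·(-125/27) + (-98791/670038)·1 = 1560569/558365 ≠ 1/4 ⇒ order 3.
b·(c∘Ac): (-35361/223346)·4 + (-98791/670038)·557/385 = -2836291/3350190 ≠ 1/8
b·Ac²: (-35361/223346)·(-144/25) + (-98791/670038)·103927/5775 = -17502097/10050570 ≠ 1/12
b·A²c: (-98791/670038)·(-36/7) = 84678/111673 ≠ 1/24

3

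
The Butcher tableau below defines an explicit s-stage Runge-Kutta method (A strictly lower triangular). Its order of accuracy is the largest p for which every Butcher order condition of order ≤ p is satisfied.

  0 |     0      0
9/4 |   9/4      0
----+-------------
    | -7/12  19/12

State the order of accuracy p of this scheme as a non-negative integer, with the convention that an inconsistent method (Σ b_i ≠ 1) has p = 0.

1

b = (-7/12, 19/12)
c = (0, 9/4)
Σ b_i: (-7/12)·1 + 19/12·1 = 1 ✓
b·c: 19/12·9/4 = 57/16 ≠ 1/2 ⇒ order 1.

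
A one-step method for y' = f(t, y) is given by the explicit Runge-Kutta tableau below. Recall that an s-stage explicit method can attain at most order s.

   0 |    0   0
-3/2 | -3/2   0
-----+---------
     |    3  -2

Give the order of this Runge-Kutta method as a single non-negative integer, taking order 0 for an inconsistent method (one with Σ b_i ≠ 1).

b = (3, -2)
c = (0, -3/2)
Σ b_i: 3·1 + (-2)·1 = 1 ✓
b·c: (-2)·(-3/2) = 3 ≠ 1/2 ⇒ order 1.

1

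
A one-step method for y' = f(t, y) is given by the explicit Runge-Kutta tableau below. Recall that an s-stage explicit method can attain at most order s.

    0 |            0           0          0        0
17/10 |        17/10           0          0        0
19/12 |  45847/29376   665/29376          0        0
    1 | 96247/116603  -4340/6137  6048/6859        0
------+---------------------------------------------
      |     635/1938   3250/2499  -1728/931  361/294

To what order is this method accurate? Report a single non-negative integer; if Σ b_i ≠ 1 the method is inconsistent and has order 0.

b = (635/1938, 3250/2499, -1728/931, 361/294)
c = (0, 17/10, 19/12, 1)
Ac = (0, 0, 133/3456, 70/361)
Σ b_i: 635/1938·1 + 3250/2499·1 + (-1728/931)·1 + 361/294·1 = 1 ✓
b·c: 3250/2499·17/10 + (-1728/931)·19/12 + 361/294·1 = 1/2 ✓
b·c²: 3250/2499·289/100 + (-1728/931)·361/144 + 361/294·1 = 1/3 ✓
b·Ac: (-1728/931)·133/3456 + 361/294·70/361 = 1/6 ✓
b·c³: 3250/2499·4913/1000 + (-1728/931)·6859/1728 + 361/294·1 = 1/4 ✓
b·(c∘Ac): (-1728/931)·2527/41472 + 361/294·70/361 = 1/8 ✓
b·Ac²: (-1728/931)·2261/34560 + 361/294·301/1805 = 1/12 ✓
b·A²c: 361/294·49/1444 = 1/24 ✓; 4 stages ⇒ order 4.

4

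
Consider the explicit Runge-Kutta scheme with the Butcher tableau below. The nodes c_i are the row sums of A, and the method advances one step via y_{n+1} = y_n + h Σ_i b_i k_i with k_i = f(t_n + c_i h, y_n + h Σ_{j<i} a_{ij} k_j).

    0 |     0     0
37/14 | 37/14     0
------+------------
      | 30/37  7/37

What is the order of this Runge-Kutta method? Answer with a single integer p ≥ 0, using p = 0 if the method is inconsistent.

b = (30/37, 7/37)
c = (0, 37/14)
Σ b_i: 30/37·1 + 7/37·1 = 1 ✓
b·c: 7/37·37/14 = 1/2 ✓; 2 stages ⇒ order 2.

2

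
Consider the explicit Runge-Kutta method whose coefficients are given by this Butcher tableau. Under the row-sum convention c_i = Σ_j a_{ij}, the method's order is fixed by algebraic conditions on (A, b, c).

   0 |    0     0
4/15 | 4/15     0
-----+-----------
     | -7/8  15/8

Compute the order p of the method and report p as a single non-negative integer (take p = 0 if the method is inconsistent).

b = (-7/8, 15/8)
c = (0, 4/15)
Σ b_i: (-7/8)·1 + 15/8·1 = 1 ✓
b·c: 15/8·4/15 = 1/2 ✓; 2 stages ⇒ order 2.

2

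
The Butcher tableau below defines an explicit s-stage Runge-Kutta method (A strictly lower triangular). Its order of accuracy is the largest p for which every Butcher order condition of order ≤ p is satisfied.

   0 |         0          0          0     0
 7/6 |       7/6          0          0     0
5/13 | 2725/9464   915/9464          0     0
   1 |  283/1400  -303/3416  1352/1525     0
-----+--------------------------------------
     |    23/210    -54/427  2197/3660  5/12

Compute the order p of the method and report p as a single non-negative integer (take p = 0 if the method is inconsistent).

b = (23/210, -54/427, 2197/3660, 5/12)
c = (0, 7/6, 5/13, 1)
Ac = (0, 0, 305/2704, 19/80)
Σ b_i: 23/210·1 + (-54/427)·1 + 2197/3660·1 + 5/12·1 = 1 ✓
b·c: (-54/427)·7/6 + 2197/3660·5/13 + 5/12·1 = 1/2 ✓
b·c²: (-54/427)·49/36 + 2197/3660·25/169 + 5/12·1 = 1/3 ✓
b·Ac: 2197/3660·305/2704 + 5/12·19/80 = 1/6 ✓
b·c³: (-54/427)·343/216 + 2197/3660·125/2197 + 5/12·1 = 1/4 ✓
b·(c∘Ac): 2197/3660·1525/35152 + 5/12·19/80 = 1/8 ✓
b·Ac²: 2197/3660·2135/16224 + 5/12·1/96 = 1/12 ✓
b·A²c: 5/12·1/10 = 1/24 ✓; 4 stages ⇒ order 4.

4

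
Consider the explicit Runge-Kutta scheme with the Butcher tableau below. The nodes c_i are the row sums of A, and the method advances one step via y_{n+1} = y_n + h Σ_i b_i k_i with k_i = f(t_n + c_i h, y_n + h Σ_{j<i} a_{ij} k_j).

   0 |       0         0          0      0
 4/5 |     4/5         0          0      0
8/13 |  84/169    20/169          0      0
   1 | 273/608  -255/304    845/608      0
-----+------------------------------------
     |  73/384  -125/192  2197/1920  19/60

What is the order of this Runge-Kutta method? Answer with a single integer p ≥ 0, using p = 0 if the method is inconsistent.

b = (73/384, -125/192, 2197/1920, 19/60)
c = (0, 4/5, 8/13, 1)
Ac = (0, 0, 16/169, 7/38)
Σ b_i: 73/384·1 + (-125/192)·1 + 2197/1920·1 + 19/60·1 = 1 ✓
b·c: (-125/192)·4/5 + 2197/1920·8/13 + 19/60·1 = 1/2 ✓
b·c²: (-125/192)·16/25 + 2197/1920·64/169 + 19/60·1 = 1/3 ✓
b·Ac: 2197/1920·16/169 + 19/60·7/38 = 1/6 ✓
b·c³: (-125/192)·64/125 + 2197/1920·512/2197 + 19/60·1 = 1/4 ✓
b·(c∘Ac): 2197/1920·128/2197 + 19/60·7/38 = 1/8 ✓
b·Ac²: 2197/1920·64/845 + 19/60·(-1/95) = 1/12 ✓
b·A²c: 19/60·5/38 = 1/24 ✓; 4 stages ⇒ order 4.

4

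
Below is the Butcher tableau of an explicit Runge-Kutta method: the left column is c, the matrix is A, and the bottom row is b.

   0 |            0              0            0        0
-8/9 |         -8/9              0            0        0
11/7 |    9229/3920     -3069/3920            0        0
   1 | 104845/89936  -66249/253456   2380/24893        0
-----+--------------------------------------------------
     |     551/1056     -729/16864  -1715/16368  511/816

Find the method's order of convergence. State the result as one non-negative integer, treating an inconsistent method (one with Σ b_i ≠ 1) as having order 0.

4

b = (551/1056, -729/16864, -1715/16368, 511/816)
c = (0, -8/9, 11/7, 1)
Ac = (0, 0, 341/490, 391/1022)
Σ b_i: 551/1056·1 + (-729/16864)·1 + (-1715/16368)·1 + 511/816·1 = 1 ✓
b·c: (-729/16864)·(-8/9) + (-1715/16368)·11/7 + 511/816·1 = 1/2 ✓
b·c²: (-729/16864)·64/81 + (-1715/16368)·121/49 + 511/816·1 = 1/3 ✓
b·Ac: (-1715/16368)·341/490 + 511/816·391/1022 = 1/6 ✓
b·c³: (-729/16864)·(-512/729) + (-1715/16368)·1331/343 + 511/816·1 = 1/4 ✓
b·(c∘Ac): (-1715/16368)·3751/3430 + 511/816·391/1022 = 1/8 ✓
b·Ac²: (-1715/16368)·(-1364/2205) + 511/816·136/4599 = 1/12 ✓
b·A²c: 511/816·34/511 = 1/24 ✓; 4 stages ⇒ order 4.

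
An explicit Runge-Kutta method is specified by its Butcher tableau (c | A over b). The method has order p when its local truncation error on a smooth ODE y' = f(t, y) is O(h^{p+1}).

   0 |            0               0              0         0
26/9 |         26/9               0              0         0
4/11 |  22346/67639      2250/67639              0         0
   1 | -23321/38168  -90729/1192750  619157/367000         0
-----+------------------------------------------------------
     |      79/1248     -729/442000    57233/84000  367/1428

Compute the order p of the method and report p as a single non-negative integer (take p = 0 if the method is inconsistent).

4

b = (79/1248, -729/442000, 57233/84000, 367/1428)
c = (0, 26/9, 4/11, 1)
Ac = (0, 0, 500/5203, 289/734)
Σ b_i: 79/1248·1 + (-729/442000)·1 + 57233/84000·1 + 367/1428·1 = 1 ✓
b·c: (-729/442000)·26/9 + 57233/84000·4/11 + 367/1428·1 = 1/2 ✓
b·c²: (-729/442000)·676/81 + 57233/84000·16/121 + 367/1428·1 = 1/3 ✓
b·Ac: 57233/84000·500/5203 + 367/1428·289/734 = 1/6 ✓
b·c³: (-729/442000)·17576/729 + 57233/84000·64/1331 + 367/1428·1 = 1/4 ✓
b·(c∘Ac): 57233/84000·2000/57233 + 367/1428·289/734 = 1/8 ✓
b·Ac²: 57233/84000·13000/46827 + 367/1428·(-1360/3303) = 1/12 ✓
b·A²c: 367/1428·119/734 = 1/24 ✓; 4 stages ⇒ order 4.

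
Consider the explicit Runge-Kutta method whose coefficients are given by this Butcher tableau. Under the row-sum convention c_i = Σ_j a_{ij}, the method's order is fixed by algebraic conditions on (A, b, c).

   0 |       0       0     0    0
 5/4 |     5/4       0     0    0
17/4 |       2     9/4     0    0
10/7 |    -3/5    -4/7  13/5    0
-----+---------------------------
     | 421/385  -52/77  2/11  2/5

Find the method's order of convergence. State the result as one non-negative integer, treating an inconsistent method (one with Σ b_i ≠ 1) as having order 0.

b = (421/385, -52/77, 2/11, 2/5)
c = (0, 5/4, 17/4, 10/7)
Ac = (0, 0, 45/16, 1447/140)
Σ b_i: 421/385·1 + (-52/77)·1 + 2/11·1 + 2/5·1 = 1 ✓
b·c: (-52/77)·5/4 + 2/11·17/4 + 2/5·10/7 = 1/2 ✓
b·c²: (-52/77)·25/16 + 2/11·289/16 + 2/5·100/49 = 13131/4312 ≠ 1/3 ⇒ order 2.
b·Ac: 2/11·45/16 + 2/5·1447/140 = 71543/15400 ≠ 1/6

2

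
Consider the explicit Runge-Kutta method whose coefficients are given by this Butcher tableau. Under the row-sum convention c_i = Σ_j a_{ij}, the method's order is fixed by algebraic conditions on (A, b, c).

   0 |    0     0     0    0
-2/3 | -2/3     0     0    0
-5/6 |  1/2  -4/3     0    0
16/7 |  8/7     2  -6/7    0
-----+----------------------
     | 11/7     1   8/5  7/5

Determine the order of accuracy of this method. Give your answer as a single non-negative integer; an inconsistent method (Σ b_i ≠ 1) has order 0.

b = (11/7, 1, 8/5, 7/5)
c = (0, -2/3, -5/6, 16/7)
Ac = (0, 0, 8/9, -13/21)
Σ b_i: 11/7·1 + 1·1 + 8/5·1 + 7/5·1 = 39/7 ≠ 1 ⇒ order 0.

0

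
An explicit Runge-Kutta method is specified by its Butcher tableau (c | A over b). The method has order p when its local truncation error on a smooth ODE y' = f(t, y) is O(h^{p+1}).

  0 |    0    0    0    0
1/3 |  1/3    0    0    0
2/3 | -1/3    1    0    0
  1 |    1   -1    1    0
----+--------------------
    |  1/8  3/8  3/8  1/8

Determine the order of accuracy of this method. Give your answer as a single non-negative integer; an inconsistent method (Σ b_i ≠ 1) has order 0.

4

b = (1/8, 3/8, 3/8, 1/8)
c = (0, 1/3, 2/3, 1)
Ac = (0, 0, 1/3, 1/3)
Σ b_i: 1/8·1 + 3/8·1 + 3/8·1 + 1/8·1 = 1 ✓
b·c: 3/8·1/3 + 3/8·2/3 + 1/8·1 = 1/2 ✓
b·c²: 3/8·1/9 + 3/8·4/9 + 1/8·1 = 1/3 ✓
b·Ac: 3/8·1/3 + 1/8·1/3 = 1/6 ✓
b·c³: 3/8·1/27 + 3/8·8/27 + 1/8·1 = 1/4 ✓
b·(c∘Ac): 3/8·2/9 + 1/8·1/3 = 1/8 ✓
b·Ac²: 3/8·1/9 + 1/8·1/3 = 1/12 ✓
b·A²c: 1/8·1/3 = 1/24 ✓; 4 stages ⇒ order 4.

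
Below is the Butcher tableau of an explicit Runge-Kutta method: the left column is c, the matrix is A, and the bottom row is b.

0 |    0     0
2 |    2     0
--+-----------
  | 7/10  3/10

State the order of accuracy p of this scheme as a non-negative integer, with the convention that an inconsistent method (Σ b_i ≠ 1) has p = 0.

b = (7/10, 3/10)
c = (0, 2)
Σ b_i: 7/10·1 + 3/10·1 = 1 ✓
b·c: 3/10·2 = 3/5 ≠ 1/2 ⇒ order 1.

1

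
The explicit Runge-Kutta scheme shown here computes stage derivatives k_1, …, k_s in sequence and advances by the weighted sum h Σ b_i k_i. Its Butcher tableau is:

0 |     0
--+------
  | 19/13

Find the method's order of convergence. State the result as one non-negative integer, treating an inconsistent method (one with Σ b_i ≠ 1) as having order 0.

0

b = (19/13)
c = (0)
Σ b_i: 19/13·1 = 19/13 ≠ 1 ⇒ order 0.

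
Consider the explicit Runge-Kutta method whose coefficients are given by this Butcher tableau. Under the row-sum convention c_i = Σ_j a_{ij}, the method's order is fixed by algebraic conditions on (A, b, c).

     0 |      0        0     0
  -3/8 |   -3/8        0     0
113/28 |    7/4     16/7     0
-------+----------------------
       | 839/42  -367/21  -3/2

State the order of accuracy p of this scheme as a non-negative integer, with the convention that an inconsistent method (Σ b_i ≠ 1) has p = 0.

b = (839/42, -367/21, -3/2)
c = (0, -3/8, 113/28)
Ac = (0, 0, -6/7)
Σ b_i: 839/42·1 + (-367/21)·1 + (-3/2)·1 = 1 ✓
b·c: (-367/21)·(-3/8) + (-3/2)·113/28 = 1/2 ✓
b·c²: (-367/21)·9/64 + (-3/2)·12769/784 = -84321/3136 ≠ 1/3 ⇒ order 2.
b·Ac: (-3/2)·(-6/7) = 9/7 ≠ 1/6

2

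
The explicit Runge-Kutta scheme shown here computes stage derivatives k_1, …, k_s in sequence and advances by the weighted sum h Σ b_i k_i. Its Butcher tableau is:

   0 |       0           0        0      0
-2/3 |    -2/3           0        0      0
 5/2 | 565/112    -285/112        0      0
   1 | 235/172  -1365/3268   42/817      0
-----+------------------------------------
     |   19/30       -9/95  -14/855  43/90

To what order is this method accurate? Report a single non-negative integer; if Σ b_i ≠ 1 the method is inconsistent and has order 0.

4

b = (19/30, -9/95, -14/855, 43/90)
c = (0, -2/3, 5/2, 1)
Ac = (0, 0, 95/56, 35/86)
Σ b_i: 19/30·1 + (-9/95)·1 + (-14/855)·1 + 43/90·1 = 1 ✓
b·c: (-9/95)·(-2/3) + (-14/855)·5/2 + 43/90·1 = 1/2 ✓
b·c²: (-9/95)·4/9 + (-14/855)·25/4 + 43/90·1 = 1/3 ✓
b·Ac: (-14/855)·95/56 + 43/90·35/86 = 1/6 ✓
b·c³: (-9/95)·(-8/27) + (-14/855)·125/8 + 43/90·1 = 1/4 ✓
b·(c∘Ac): (-14/855)·475/112 + 43/90·35/86 = 1/8 ✓
b·Ac²: (-14/855)·(-95/84) + 43/90·35/258 = 1/12 ✓
b·A²c: 43/90·15/172 = 1/24 ✓; 4 stages ⇒ order 4.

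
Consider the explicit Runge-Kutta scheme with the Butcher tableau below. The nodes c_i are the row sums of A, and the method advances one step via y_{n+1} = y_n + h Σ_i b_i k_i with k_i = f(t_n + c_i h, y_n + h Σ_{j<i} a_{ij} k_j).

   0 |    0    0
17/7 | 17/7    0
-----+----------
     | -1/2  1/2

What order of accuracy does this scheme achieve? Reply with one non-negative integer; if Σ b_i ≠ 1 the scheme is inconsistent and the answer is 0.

b = (-1/2, 1/2)
c = (0, 17/7)
Σ b_i: (-1/2)·1 + 1/2·1 = 0 ≠ 1 ⇒ order 0.

0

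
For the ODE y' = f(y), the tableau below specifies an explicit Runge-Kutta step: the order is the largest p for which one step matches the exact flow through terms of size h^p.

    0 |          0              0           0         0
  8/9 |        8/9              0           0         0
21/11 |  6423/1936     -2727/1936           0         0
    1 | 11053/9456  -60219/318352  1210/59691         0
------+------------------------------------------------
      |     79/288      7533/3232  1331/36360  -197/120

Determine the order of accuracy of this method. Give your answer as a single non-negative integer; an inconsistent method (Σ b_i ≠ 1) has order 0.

4

b = (79/288, 7533/3232, 1331/36360, -197/120)
c = (0, 8/9, 21/11, 1)
Ac = (0, 0, -303/242, -51/394)
Σ b_i: 79/288·1 + 7533/3232·1 + 1331/36360·1 + (-197/120)·1 = 1 ✓
b·c: 7533/3232·8/9 + 1331/36360·21/11 + (-197/120)·1 = 1/2 ✓
b·c²: 7533/3232·64/81 + 1331/36360·441/121 + (-197/120)·1 = 1/3 ✓
b·Ac: 1331/36360·(-303/242) + (-197/120)·(-51/394) = 1/6 ✓
b·c³: 7533/3232·512/729 + 1331/36360·9261/1331 + (-197/120)·1 = 1/4 ✓
b·(c∘Ac): 1331/36360·(-6363/2662) + (-197/120)·(-51/394) = 1/8 ✓
b·Ac²: 1331/36360·(-404/363) + (-197/120)·(-134/1773) = 1/12 ✓
b·A²c: (-197/120)·(-5/197) = 1/24 ✓; 4 stages ⇒ order 4.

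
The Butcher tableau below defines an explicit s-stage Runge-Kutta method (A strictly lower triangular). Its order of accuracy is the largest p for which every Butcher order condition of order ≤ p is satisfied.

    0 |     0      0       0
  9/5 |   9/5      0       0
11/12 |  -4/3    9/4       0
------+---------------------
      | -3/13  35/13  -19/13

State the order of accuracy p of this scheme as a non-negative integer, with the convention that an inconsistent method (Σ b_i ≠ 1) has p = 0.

1

b = (-3/13, 35/13, -19/13)
c = (0, 9/5, 11/12)
Ac = (0, 0, 81/20)
Σ b_i: (-3/13)·1 + 35/13·1 + (-19/13)·1 = 1 ✓
b·c: 35/13·9/5 + (-19/13)·11/12 = 547/156 ≠ 1/2 ⇒ order 1.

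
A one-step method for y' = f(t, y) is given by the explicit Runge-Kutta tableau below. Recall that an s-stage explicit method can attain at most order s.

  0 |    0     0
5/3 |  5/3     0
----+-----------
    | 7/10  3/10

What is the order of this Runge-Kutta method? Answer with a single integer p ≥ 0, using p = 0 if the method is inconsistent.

b = (7/10, 3/10)
c = (0, 5/3)
Σ b_i: 7/10·1 + 3/10·1 = 1 ✓
b·c: 3/10·5/3 = 1/2 ✓; 2 stages ⇒ order 2.

2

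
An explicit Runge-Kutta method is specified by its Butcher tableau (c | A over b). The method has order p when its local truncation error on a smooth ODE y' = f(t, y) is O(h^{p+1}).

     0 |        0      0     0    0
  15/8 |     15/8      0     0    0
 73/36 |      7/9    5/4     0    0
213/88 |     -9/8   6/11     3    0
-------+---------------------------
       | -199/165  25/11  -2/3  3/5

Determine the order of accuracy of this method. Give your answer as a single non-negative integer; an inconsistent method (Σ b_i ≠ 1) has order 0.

b = (-199/165, 25/11, -2/3, 3/5)
c = (0, 15/8, 73/36, 213/88)
Ac = (0, 0, 75/32, 469/66)
Σ b_i: (-199/165)·1 + 25/11·1 + (-2/3)·1 + 3/5·1 = 1 ✓
b·c: 25/11·15/8 + (-2/3)·73/36 + 3/5·213/88 = 25909/5940 ≠ 1/2 ⇒ order 1.

1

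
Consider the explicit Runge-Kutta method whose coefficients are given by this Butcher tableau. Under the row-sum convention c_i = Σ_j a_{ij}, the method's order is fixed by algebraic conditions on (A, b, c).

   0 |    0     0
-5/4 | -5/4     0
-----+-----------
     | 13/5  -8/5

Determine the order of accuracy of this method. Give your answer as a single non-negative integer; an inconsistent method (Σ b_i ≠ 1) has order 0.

b = (13/5, -8/5)
c = (0, -5/4)
Σ b_i: 13/5·1 + (-8/5)·1 = 1 ✓
b·c: (-8/5)·(-5/4) = 2 ≠ 1/2 ⇒ order 1.

1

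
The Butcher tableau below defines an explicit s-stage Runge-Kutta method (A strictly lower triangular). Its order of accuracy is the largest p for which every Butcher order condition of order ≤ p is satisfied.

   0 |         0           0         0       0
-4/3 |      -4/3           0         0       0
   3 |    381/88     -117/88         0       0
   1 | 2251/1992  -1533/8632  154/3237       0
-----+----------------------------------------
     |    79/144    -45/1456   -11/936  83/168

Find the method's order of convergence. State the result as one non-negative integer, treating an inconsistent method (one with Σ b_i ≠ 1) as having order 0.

4

b = (79/144, -45/1456, -11/936, 83/168)
c = (0, -4/3, 3, 1)
Ac = (0, 0, 39/22, 63/166)
Σ b_i: 79/144·1 + (-45/1456)·1 + (-11/936)·1 + 83/168·1 = 1 ✓
b·c: (-45/1456)·(-4/3) + (-11/936)·3 + 83/168·1 = 1/2 ✓
b·c²: (-45/1456)·16/9 + (-11/936)·9 + 83/168·1 = 1/3 ✓
b·Ac: (-11/936)·39/22 + 83/168·63/166 = 1/6 ✓
b·c³: (-45/1456)·(-64/27) + (-11/936)·27 + 83/168·1 = 1/4 ✓
b·(c∘Ac): (-11/936)·117/22 + 83/168·63/166 = 1/8 ✓
b·Ac²: (-11/936)·(-26/11) + 83/168·28/249 = 1/12 ✓
b·A²c: 83/168·7/83 = 1/24 ✓; 4 stages ⇒ order 4.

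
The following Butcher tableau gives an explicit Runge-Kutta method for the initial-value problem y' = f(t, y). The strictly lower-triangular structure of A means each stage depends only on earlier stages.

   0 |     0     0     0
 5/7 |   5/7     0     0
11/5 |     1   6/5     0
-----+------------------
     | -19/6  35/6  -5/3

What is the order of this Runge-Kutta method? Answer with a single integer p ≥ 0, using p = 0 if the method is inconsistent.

2

b = (-19/6, 35/6, -5/3)
c = (0, 5/7, 11/5)
Ac = (0, 0, 6/7)
Σ b_i: (-19/6)·1 + 35/6·1 + (-5/3)·1 = 1 ✓
b·c: 35/6·5/7 + (-5/3)·11/5 = 1/2 ✓
b·c²: 35/6·25/49 + (-5/3)·121/25 = -1069/210 ≠ 1/3 ⇒ order 2.
b·Ac: (-5/3)·6/7 = -10/7 ≠ 1/6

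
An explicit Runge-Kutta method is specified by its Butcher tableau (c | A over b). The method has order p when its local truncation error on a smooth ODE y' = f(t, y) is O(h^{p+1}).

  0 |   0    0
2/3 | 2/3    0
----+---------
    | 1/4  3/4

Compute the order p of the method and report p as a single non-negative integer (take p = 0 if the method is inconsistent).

2

b = (1/4, 3/4)
c = (0, 2/3)
Σ b_i: 1/4·1 + 3/4·1 = 1 ✓
b·c: 3/4·2/3 = 1/2 ✓; 2 stages ⇒ order 2.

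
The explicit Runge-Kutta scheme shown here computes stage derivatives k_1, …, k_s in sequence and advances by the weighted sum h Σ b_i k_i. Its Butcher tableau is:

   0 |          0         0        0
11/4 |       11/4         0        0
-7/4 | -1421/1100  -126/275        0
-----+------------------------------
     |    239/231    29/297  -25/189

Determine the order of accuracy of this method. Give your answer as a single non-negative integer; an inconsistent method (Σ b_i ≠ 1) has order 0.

b = (239/231, 29/297, -25/189)
c = (0, 11/4, -7/4)
Ac = (0, 0, -63/50)
Σ b_i: 239/231·1 + 29/297·1 + (-25/189)·1 = 1 ✓
b·c: 29/297·11/4 + (-25/189)·(-7/4) = 1/2 ✓
b·c²: 29/297·121/16 + (-25/189)·49/16 = 1/3 ✓
b·Ac: (-25/189)·(-63/50) = 1/6 ✓; 3 stages ⇒ order 3.

3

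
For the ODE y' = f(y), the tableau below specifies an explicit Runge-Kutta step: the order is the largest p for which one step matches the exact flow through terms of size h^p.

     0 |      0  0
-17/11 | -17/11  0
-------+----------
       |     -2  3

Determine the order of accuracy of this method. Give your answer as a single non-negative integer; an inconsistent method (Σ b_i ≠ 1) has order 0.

b = (-2, 3)
c = (0, -17/11)
Σ b_i: (-2)·1 + 3·1 = 1 ✓
b·c: 3·(-17/11) = -51/11 ≠ 1/2 ⇒ order 1.

1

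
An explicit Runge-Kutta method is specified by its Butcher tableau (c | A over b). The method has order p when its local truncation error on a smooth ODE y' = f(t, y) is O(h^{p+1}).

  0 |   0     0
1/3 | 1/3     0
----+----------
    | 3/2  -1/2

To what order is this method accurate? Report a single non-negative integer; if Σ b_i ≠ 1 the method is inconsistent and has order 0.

b = (3/2, -1/2)
c = (0, 1/3)
Σ b_i: 3/2·1 + (-1/2)·1 = 1 ✓
b·c: (-1/2)·1/3 = -1/6 ≠ 1/2 ⇒ order 1.

1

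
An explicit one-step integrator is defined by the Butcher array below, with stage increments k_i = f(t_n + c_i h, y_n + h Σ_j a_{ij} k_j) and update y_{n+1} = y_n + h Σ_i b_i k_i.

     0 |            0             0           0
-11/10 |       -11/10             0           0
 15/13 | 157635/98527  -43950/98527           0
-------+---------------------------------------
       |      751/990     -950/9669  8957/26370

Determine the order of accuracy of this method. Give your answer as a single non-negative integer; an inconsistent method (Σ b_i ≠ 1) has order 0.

3

b = (751/990, -950/9669, 8957/26370)
c = (0, -11/10, 15/13)
Ac = (0, 0, 4395/8957)
Σ b_i: 751/990·1 + (-950/9669)·1 + 8957/26370·1 = 1 ✓
b·c: (-950/9669)·(-11/10) + 8957/26370·15/13 = 1/2 ✓
b·c²: (-950/9669)·121/100 + 8957/26370·225/169 = 1/3 ✓
b·Ac: 8957/26370·4395/8957 = 1/6 ✓; 3 stages ⇒ order 3.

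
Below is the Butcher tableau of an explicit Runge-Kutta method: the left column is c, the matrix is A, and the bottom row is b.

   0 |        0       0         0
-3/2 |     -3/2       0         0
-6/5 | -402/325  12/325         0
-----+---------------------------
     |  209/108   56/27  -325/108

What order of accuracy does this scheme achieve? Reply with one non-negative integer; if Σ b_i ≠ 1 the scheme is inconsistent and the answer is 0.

b = (209/108, 56/27, -325/108)
c = (0, -3/2, -6/5)
Ac = (0, 0, -18/325)
Σ b_i: 209/108·1 + 56/27·1 + (-325/108)·1 = 1 ✓
b·c: 56/27·(-3/2) + (-325/108)·(-6/5) = 1/2 ✓
b·c²: 56/27·9/4 + (-325/108)·36/25 = 1/3 ✓
b·Ac: (-325/108)·(-18/325) = 1/6 ✓; 3 stages ⇒ order 3.

3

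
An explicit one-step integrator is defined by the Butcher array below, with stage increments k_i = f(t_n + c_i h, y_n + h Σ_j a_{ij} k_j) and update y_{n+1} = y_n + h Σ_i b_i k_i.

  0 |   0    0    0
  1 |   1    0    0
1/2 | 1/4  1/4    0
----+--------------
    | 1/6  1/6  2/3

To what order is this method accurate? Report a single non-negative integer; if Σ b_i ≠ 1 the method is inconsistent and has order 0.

b = (1/6, 1/6, 2/3)
c = (0, 1, 1/2)
Ac = (0, 0, 1/4)
Σ b_i: 1/6·1 + 1/6·1 + 2/3·1 = 1 ✓
b·c: 1/6·1 + 2/3·1/2 = 1/2 ✓
b·c²: 1/6·1 + 2/3·1/4 = 1/3 ✓
b·Ac: 2/3·1/4 = 1/6 ✓; 3 stages ⇒ order 3.

3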